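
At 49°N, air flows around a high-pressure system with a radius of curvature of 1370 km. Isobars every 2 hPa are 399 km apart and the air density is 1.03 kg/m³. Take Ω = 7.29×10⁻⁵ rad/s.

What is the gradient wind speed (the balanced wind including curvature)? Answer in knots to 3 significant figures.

Coriolis parameter at 49°N:
f = 2Ω sin φ = 2 × 7.29×10⁻⁵ × sin 49° = 1.10×10⁻⁴ s⁻¹
Pressure gradient: |∂P/∂n| = 200 Pa / 399000 m = 5.01×10⁻⁴ Pa/m
Geostrophic speed: V_g = |∂P/∂n|/(fρ) = 5.01×10⁻⁴/(1.10×10⁻⁴ × 1.03) = 4.42 m/s
Around a high, pressure-gradient force acts outward with centrifugal, so Coriolis balances both:
fV = (1/ρ)|∂P/∂n| + V²/R  →  V² − fR·V + fR·V_g = 0
With fR = 1.10×10⁻⁴ × 1370×10³ m = 151 m/s:
V = [fR − √((fR)² − 4 fR V_g)]/2 = [151 − √(151² − 4×151×4.42)]/2 = 4.56 m/s
Supergeostrophic (V > V_g = 4.42 m/s), as expected around a high.
Converting: 4.56 m/s × 1.944 = 8.87 knots

8.87 knots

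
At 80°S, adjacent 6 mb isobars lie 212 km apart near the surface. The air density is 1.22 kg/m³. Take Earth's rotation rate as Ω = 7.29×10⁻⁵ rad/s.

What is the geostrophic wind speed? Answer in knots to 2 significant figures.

31 knots

Coriolis parameter at 80°S:
f = 2Ω sin φ = 2 × 7.29×10⁻⁵ × sin 80° = 1.44×10⁻⁴ s⁻¹
Pressure gradient: |∂P/∂n| = 600 Pa / 212000 m = 2.83×10⁻³ Pa/m
Geostrophic balance (pressure-gradient force = Coriolis force):
V_g = (1/(fρ)) |∂P/∂n| = 2.83×10⁻³ / (1.44×10⁻⁴ × 1.22) = 16.2 m/s
Converting: 16.2 m/s × 1.944 = 31 knots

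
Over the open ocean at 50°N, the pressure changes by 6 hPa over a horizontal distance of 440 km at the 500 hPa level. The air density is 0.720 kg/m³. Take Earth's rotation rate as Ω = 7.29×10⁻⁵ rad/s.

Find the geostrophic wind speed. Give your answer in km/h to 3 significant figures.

61.0 km/h

Coriolis parameter at 50°N:
f = 2Ω sin φ = 2 × 7.29×10⁻⁵ × sin 50° = 1.12×10⁻⁴ s⁻¹
Pressure gradient: |∂P/∂n| = 600 Pa / 440000 m = 1.36×10⁻³ Pa/m
Geostrophic balance (pressure-gradient force = Coriolis force):
V_g = (1/(fρ)) |∂P/∂n| = 1.36×10⁻³ / (1.12×10⁻⁴ × 0.720) = 17.0 m/s
Converting: 17.0 m/s × 3.6 = 61.0 km/h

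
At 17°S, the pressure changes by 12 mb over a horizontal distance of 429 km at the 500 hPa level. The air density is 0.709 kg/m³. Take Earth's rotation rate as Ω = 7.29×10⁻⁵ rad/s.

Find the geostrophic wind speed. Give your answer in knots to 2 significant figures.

Coriolis parameter at 17°S:
f = 2Ω sin φ = 2 × 7.29×10⁻⁵ × sin 17° = 4.26×10⁻⁵ s⁻¹
Pressure gradient: |∂P/∂n| = 1200 Pa / 429000 m = 2.80×10⁻³ Pa/m
Geostrophic balance (pressure-gradient force = Coriolis force):
V_g = (1/(fρ)) |∂P/∂n| = 2.80×10⁻³ / (4.26×10⁻⁵ × 0.709) = 92.6 m/s
Converting: 92.6 m/s × 1.944 = 180 knots

180 knots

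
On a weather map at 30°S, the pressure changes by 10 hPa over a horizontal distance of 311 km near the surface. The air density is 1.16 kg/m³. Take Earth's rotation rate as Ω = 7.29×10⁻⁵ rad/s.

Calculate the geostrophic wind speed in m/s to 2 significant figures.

Coriolis parameter at 30°S:
f = 2Ω sin φ = 2 × 7.29×10⁻⁵ × sin 30° = 7.29×10⁻⁵ s⁻¹
Pressure gradient: |∂P/∂n| = 1000 Pa / 311000 m = 3.22×10⁻³ Pa/m
Geostrophic balance (pressure-gradient force = Coriolis force):
V_g = (1/(fρ)) |∂P/∂n| = 3.22×10⁻³ / (7.29×10⁻⁵ × 1.16) = 38.0 m/s

38 m/s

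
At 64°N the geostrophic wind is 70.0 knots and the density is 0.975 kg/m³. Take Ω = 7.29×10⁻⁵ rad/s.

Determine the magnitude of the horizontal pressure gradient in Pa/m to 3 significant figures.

Coriolis parameter at 64°N:
f = 2Ω sin φ = 2 × 7.29×10⁻⁵ × sin 64° = 1.31×10⁻⁴ s⁻¹
Wind speed in SI: 70.0 knots = 36.0 m/s
Geostrophic balance rearranged: |∂P/∂n| = f ρ V_g
|∂P/∂n| = 1.31×10⁻⁴ × 0.975 × 36.0 = 4.60×10⁻³ Pa/m

4.60×10⁻³ Pa/m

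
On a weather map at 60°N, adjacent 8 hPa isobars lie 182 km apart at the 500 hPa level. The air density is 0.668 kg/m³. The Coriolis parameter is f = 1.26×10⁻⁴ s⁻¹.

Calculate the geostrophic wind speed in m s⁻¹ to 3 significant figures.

Pressure gradient: |∂P/∂n| = 800 Pa / 182000 m = 4.40×10⁻³ Pa/m
Geostrophic balance (pressure-gradient force = Coriolis force):
V_g = (1/(fρ)) |∂P/∂n| = 4.40×10⁻³ / (1.26×10⁻⁴ × 0.668) = 52.2 m/s

52.2 m s⁻¹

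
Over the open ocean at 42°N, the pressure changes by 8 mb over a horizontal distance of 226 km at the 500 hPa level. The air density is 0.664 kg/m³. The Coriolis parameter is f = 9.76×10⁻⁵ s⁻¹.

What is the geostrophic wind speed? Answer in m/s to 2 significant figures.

Pressure gradient: |∂P/∂n| = 800 Pa / 226000 m = 3.54×10⁻³ Pa/m
Geostrophic balance (pressure-gradient force = Coriolis force):
V_g = (1/(fρ)) |∂P/∂n| = 3.54×10⁻³ / (9.76×10⁻⁵ × 0.664) = 54.6 m/s

55 m/s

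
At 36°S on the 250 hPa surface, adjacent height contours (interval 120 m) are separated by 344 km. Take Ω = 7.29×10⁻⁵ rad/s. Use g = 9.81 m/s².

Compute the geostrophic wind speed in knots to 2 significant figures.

78 knots

Coriolis parameter at 36°S:
f = 2Ω sin φ = 2 × 7.29×10⁻⁵ × sin 36° = 8.57×10⁻⁵ s⁻¹
Height gradient: |∂Z/∂n| = 120 m / 344000 m = 3.49×10⁻⁴
On a pressure surface, geostrophic balance gives V_g = (g/f)|∂Z/∂n|:
V_g = 9.81 × 3.49×10⁻⁴ / 8.57×10⁻⁵ = 39.9 m/s
Converting: 39.9 m/s × 1.944 = 78 knots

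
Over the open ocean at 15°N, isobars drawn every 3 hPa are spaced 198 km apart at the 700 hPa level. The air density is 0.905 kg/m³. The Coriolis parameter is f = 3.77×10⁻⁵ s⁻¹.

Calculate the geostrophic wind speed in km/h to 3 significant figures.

160 km/h

Pressure gradient: |∂P/∂n| = 300 Pa / 198000 m = 1.52×10⁻³ Pa/m
Geostrophic balance (pressure-gradient force = Coriolis force):
V_g = (1/(fρ)) |∂P/∂n| = 1.52×10⁻³ / (3.77×10⁻⁵ × 0.905) = 44.4 m/s
Converting: 44.4 m/s × 3.6 = 160 km/h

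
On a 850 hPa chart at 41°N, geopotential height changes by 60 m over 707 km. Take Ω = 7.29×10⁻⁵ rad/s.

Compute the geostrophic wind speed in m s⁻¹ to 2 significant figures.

Coriolis parameter at 41°N:
f = 2Ω sin φ = 2 × 7.29×10⁻⁵ × sin 41° = 9.57×10⁻⁵ s⁻¹
Height gradient: |∂Z/∂n| = 60 m / 707000 m = 8.49×10⁻⁵
On a pressure surface, geostrophic balance gives V_g = (g/f)|∂Z/∂n|:
V_g = 9.81 × 8.49×10⁻⁵ / 9.57×10⁻⁵ = 8.70 m/s

8.7 m s⁻¹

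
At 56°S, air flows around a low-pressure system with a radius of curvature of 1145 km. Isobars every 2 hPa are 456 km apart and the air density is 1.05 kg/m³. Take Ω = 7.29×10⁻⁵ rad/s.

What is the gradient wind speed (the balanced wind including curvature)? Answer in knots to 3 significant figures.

6.56 knots

Coriolis parameter at 56°S:
f = 2Ω sin φ = 2 × 7.29×10⁻⁵ × sin 56° = 1.21×10⁻⁴ s⁻¹
Pressure gradient: |∂P/∂n| = 200 Pa / 456000 m = 4.39×10⁻⁴ Pa/m
Geostrophic speed: V_g = |∂P/∂n|/(fρ) = 4.39×10⁻⁴/(1.21×10⁻⁴ × 1.05) = 3.46 m/s
Around a low, centrifugal force acts outward with Coriolis, so pressure-gradient force balances both:
(1/ρ)|∂P/∂n| = fV + V²/R  →  V² + fR·V − fR·V_g = 0
With fR = 1.21×10⁻⁴ × 1145×10³ m = 138 m/s:
V = [−fR + √((fR)² + 4 fR V_g)]/2 = [−138 + √(138² + 4×138×3.46)]/2 = 3.37 m/s
Subgeostrophic (V < V_g = 3.46 m/s), as expected around a low.
Converting: 3.37 m/s × 1.944 = 6.56 knots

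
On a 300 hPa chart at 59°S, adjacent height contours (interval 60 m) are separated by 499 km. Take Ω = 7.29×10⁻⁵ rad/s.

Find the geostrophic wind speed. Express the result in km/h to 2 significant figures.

Coriolis parameter at 59°S:
f = 2Ω sin φ = 2 × 7.29×10⁻⁵ × sin 59° = 1.25×10⁻⁴ s⁻¹
Height gradient: |∂Z/∂n| = 60 m / 499000 m = 1.20×10⁻⁴
On a pressure surface, geostrophic balance gives V_g = (g/f)|∂Z/∂n|:
V_g = 9.81 × 1.20×10⁻⁴ / 1.25×10⁻⁴ = 9.44 m/s
Converting: 9.44 m/s × 3.6 = 34 km/h

34 km/h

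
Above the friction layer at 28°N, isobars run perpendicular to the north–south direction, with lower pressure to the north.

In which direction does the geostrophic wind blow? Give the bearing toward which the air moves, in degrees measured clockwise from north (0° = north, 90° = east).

The pressure-gradient force points toward the north (bearing 000°).
Geostrophic balance: in the Northern Hemisphere the Coriolis force deflects motion to the right, so the geostrophic wind blows 90° to the right of the pressure-gradient force (low pressure on the left).
Rotating 000° by 90° clockwise gives 090° — the wind blows toward the east.

090°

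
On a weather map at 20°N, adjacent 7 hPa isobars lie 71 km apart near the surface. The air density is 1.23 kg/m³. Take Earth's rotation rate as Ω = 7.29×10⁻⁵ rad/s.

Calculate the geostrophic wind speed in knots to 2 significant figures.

Coriolis parameter at 20°N:
f = 2Ω sin φ = 2 × 7.29×10⁻⁵ × sin 20° = 4.99×10⁻⁵ s⁻¹
Pressure gradient: |∂P/∂n| = 700 Pa / 71000 m = 9.86×10⁻³ Pa/m
Geostrophic balance (pressure-gradient force = Coriolis force):
V_g = (1/(fρ)) |∂P/∂n| = 9.86×10⁻³ / (4.99×10⁻⁵ × 1.23) = 161 m/s
Converting: 161 m/s × 1.944 = 310 knots

310 knots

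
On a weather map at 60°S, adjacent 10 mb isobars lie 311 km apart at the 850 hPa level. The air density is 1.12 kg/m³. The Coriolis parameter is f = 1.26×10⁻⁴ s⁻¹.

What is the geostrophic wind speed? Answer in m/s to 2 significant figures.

Pressure gradient: |∂P/∂n| = 1000 Pa / 311000 m = 3.22×10⁻³ Pa/m
Geostrophic balance (pressure-gradient force = Coriolis force):
V_g = (1/(fρ)) |∂P/∂n| = 3.22×10⁻³ / (1.26×10⁻⁴ × 1.12) = 22.8 m/s

23 m/s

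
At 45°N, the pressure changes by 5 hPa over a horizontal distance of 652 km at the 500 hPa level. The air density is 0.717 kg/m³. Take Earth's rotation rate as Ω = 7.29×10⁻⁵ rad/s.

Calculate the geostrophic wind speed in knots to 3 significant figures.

20.2 knots

Coriolis parameter at 45°N:
f = 2Ω sin φ = 2 × 7.29×10⁻⁵ × sin 45° = 1.03×10⁻⁴ s⁻¹
Pressure gradient: |∂P/∂n| = 500 Pa / 652000 m = 7.67×10⁻⁴ Pa/m
Geostrophic balance (pressure-gradient force = Coriolis force):
V_g = (1/(fρ)) |∂P/∂n| = 7.67×10⁻⁴ / (1.03×10⁻⁴ × 0.717) = 10.4 m/s
Converting: 10.4 m/s × 1.944 = 20.2 knots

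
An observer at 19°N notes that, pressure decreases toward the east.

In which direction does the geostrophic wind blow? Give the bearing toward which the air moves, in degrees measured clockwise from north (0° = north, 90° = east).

180°

The pressure-gradient force points toward the east (bearing 090°).
Geostrophic balance: in the Northern Hemisphere the Coriolis force deflects motion to the right, so the geostrophic wind blows 90° to the right of the pressure-gradient force (low pressure on the left).
Rotating 090° by 90° clockwise gives 180° — the wind blows toward the south.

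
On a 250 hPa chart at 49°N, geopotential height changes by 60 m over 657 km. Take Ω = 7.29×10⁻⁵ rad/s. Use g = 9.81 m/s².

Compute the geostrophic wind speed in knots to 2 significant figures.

16 knots

Coriolis parameter at 49°N:
f = 2Ω sin φ = 2 × 7.29×10⁻⁵ × sin 49° = 1.10×10⁻⁴ s⁻¹
Height gradient: |∂Z/∂n| = 60 m / 657000 m = 9.13×10⁻⁵
On a pressure surface, geostrophic balance gives V_g = (g/f)|∂Z/∂n|:
V_g = 9.81 × 9.13×10⁻⁵ / 1.10×10⁻⁴ = 8.14 m/s
Converting: 8.14 m/s × 1.944 = 16 knots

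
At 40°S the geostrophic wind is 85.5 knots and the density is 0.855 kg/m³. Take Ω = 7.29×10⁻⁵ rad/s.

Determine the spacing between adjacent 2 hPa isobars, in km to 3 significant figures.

Coriolis parameter at 40°S:
f = 2Ω sin φ = 2 × 7.29×10⁻⁵ × sin 40° = 9.37×10⁻⁵ s⁻¹
Wind speed in SI: 85.5 knots = 44.0 m/s
Geostrophic balance rearranged: |∂P/∂n| = f ρ V_g
|∂P/∂n| = 9.37×10⁻⁵ × 0.855 × 44.0 = 3.52×10⁻³ Pa/m
Isobar spacing: Δn = ΔP/|∂P/∂n| = 200 Pa / 3.52×10⁻³ Pa/m = 56746 m ≈ 56.7 km

56.7 km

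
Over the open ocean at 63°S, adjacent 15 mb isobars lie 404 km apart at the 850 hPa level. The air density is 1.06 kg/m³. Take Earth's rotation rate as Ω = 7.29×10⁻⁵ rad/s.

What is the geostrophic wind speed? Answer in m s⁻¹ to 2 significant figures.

27 m s⁻¹

Coriolis parameter at 63°S:
f = 2Ω sin φ = 2 × 7.29×10⁻⁵ × sin 63° = 1.30×10⁻⁴ s⁻¹
Pressure gradient: |∂P/∂n| = 1500 Pa / 404000 m = 3.71×10⁻³ Pa/m
Geostrophic balance (pressure-gradient force = Coriolis force):
V_g = (1/(fρ)) |∂P/∂n| = 3.71×10⁻³ / (1.30×10⁻⁴ × 1.06) = 27.0 m/s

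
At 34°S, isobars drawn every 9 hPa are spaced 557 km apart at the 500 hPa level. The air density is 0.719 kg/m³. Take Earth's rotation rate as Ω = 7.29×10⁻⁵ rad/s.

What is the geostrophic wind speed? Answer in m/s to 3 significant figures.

27.6 m/s

Coriolis parameter at 34°S:
f = 2Ω sin φ = 2 × 7.29×10⁻⁵ × sin 34° = 8.15×10⁻⁵ s⁻¹
Pressure gradient: |∂P/∂n| = 900 Pa / 557000 m = 1.62×10⁻³ Pa/m
Geostrophic balance (pressure-gradient force = Coriolis force):
V_g = (1/(fρ)) |∂P/∂n| = 1.62×10⁻³ / (8.15×10⁻⁵ × 0.719) = 27.6 m/s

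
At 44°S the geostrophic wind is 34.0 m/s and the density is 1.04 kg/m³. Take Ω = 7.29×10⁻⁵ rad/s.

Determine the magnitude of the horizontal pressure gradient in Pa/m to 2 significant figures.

Coriolis parameter at 44°S:
f = 2Ω sin φ = 2 × 7.29×10⁻⁵ × sin 44° = 1.01×10⁻⁴ s⁻¹
Geostrophic balance rearranged: |∂P/∂n| = f ρ V_g
|∂P/∂n| = 1.01×10⁻⁴ × 1.04 × 34.0 = 3.58×10⁻³ Pa/m

3.6×10⁻³ Pa/m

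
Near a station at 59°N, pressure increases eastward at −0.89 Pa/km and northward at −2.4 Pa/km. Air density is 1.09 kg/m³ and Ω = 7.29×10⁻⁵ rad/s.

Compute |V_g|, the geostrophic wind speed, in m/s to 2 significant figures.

Coriolis parameter at 59°N:
f = 2Ω sin φ = 2 × 7.29×10⁻⁵ × sin 59° = 1.25×10⁻⁴ s⁻¹
Component geostrophic relations (x east, y north):
u_g = −(1/(fρ)) ∂P/∂y,  v_g = (1/(fρ)) ∂P/∂x
u_g = −(−2.4×10⁻³)/(1.25×10⁻⁴ × 1.09) = 17.6 m/s;  v_g = (−0.89×10⁻³)/(1.25×10⁻⁴ × 1.09) = −6.53 m/s
|V_g| = √(u_g² + v_g²) = 18.8 m/s

19 m/s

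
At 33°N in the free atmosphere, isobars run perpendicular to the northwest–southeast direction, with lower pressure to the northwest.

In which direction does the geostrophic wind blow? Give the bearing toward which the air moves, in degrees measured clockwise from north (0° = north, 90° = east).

045°

The pressure-gradient force points toward the northwest (bearing 315°).
Geostrophic balance: in the Northern Hemisphere the Coriolis force deflects motion to the right, so the geostrophic wind blows 90° to the right of the pressure-gradient force (low pressure on the left).
Rotating 315° by 90° clockwise gives 045° — the wind blows toward the northeast.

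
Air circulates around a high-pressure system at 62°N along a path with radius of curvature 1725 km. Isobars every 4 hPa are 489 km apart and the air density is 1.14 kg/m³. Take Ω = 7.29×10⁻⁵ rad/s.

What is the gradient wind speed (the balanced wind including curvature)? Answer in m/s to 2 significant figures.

5.7 m/s

Coriolis parameter at 62°N:
f = 2Ω sin φ = 2 × 7.29×10⁻⁵ × sin 62° = 1.29×10⁻⁴ s⁻¹
Pressure gradient: |∂P/∂n| = 400 Pa / 489000 m = 8.18×10⁻⁴ Pa/m
Geostrophic speed: V_g = |∂P/∂n|/(fρ) = 8.18×10⁻⁴/(1.29×10⁻⁴ × 1.14) = 5.57 m/s
Around a high, pressure-gradient force acts outward with centrifugal, so Coriolis balances both:
fV = (1/ρ)|∂P/∂n| + V²/R  →  V² − fR·V + fR·V_g = 0
With fR = 1.29×10⁻⁴ × 1725×10³ m = 222 m/s:
V = [fR − √((fR)² − 4 fR V_g)]/2 = [222 − √(222² − 4×222×5.57)]/2 = 5.72 m/s
Supergeostrophic (V > V_g = 5.57 m/s), as expected around a high.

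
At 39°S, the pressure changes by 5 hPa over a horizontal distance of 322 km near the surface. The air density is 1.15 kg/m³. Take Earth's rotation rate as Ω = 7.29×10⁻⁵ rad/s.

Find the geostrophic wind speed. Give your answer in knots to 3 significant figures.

28.6 knots

Coriolis parameter at 39°S:
f = 2Ω sin φ = 2 × 7.29×10⁻⁵ × sin 39° = 9.18×10⁻⁵ s⁻¹
Pressure gradient: |∂P/∂n| = 500 Pa / 322000 m = 1.55×10⁻³ Pa/m
Geostrophic balance (pressure-gradient force = Coriolis force):
V_g = (1/(fρ)) |∂P/∂n| = 1.55×10⁻³ / (9.18×10⁻⁵ × 1.15) = 14.7 m/s
Converting: 14.7 m/s × 1.944 = 28.6 knots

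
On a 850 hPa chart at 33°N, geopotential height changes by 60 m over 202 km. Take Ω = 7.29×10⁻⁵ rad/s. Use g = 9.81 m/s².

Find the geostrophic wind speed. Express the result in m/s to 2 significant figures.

Coriolis parameter at 33°N:
f = 2Ω sin φ = 2 × 7.29×10⁻⁵ × sin 33° = 7.94×10⁻⁵ s⁻¹
Height gradient: |∂Z/∂n| = 60 m / 202000 m = 2.97×10⁻⁴
On a pressure surface, geostrophic balance gives V_g = (g/f)|∂Z/∂n|:
V_g = 9.81 × 2.97×10⁻⁴ / 7.94×10⁻⁵ = 36.7 m/s

37 m/s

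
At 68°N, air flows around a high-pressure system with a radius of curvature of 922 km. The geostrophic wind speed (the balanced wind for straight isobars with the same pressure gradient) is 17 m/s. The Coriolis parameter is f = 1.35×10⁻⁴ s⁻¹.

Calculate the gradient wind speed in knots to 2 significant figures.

Around a high, pressure-gradient force acts outward with centrifugal, so Coriolis balances both:
fV = (1/ρ)|∂P/∂n| + V²/R  →  V² − fR·V + fR·V_g = 0
With fR = 1.35×10⁻⁴ × 922×10³ m = 124 m/s:
V = [fR − √((fR)² − 4 fR V_g)]/2 = [124 − √(124² − 4×124×17)]/2 = 20.3 m/s
Supergeostrophic (V > V_g = 17 m/s), as expected around a high.
Converting: 20.3 m/s × 1.944 = 39 knots

39 knots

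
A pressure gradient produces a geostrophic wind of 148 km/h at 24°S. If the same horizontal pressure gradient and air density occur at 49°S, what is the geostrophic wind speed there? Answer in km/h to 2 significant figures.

With the same pressure gradient and density, V_g ∝ 1/f ∝ 1/sin φ.
V₂ = V₁ · sin φ₁ / sin φ₂ = 148 × sin 24° / sin 49°
V₂ = 148 × 0.4067/0.7547 = 80 km/h

80 km/h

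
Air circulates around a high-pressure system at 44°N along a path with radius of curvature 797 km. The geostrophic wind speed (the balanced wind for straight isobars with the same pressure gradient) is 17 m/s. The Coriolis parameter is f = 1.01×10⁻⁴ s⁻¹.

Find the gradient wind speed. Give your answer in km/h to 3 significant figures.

Around a high, pressure-gradient force acts outward with centrifugal, so Coriolis balances both:
fV = (1/ρ)|∂P/∂n| + V²/R  →  V² − fR·V + fR·V_g = 0
With fR = 1.01×10⁻⁴ × 797×10³ m = 80.5 m/s:
V = [fR − √((fR)² − 4 fR V_g)]/2 = [80.5 − √(80.5² − 4×80.5×17)]/2 = 24.4 m/s
Supergeostrophic (V > V_g = 17 m/s), as expected around a high.
Converting: 24.4 m/s × 3.6 = 87.8 km/h

87.8 km/h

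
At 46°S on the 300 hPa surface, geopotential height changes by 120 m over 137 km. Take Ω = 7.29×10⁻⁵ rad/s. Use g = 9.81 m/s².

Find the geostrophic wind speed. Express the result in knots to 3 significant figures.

159 knots

Coriolis parameter at 46°S:
f = 2Ω sin φ = 2 × 7.29×10⁻⁵ × sin 46° = 1.05×10⁻⁴ s⁻¹
Height gradient: |∂Z/∂n| = 120 m / 137000 m = 8.76×10⁻⁴
On a pressure surface, geostrophic balance gives V_g = (g/f)|∂Z/∂n|:
V_g = 9.81 × 8.76×10⁻⁴ / 1.05×10⁻⁴ = 81.9 m/s
Converting: 81.9 m/s × 1.944 = 159 knots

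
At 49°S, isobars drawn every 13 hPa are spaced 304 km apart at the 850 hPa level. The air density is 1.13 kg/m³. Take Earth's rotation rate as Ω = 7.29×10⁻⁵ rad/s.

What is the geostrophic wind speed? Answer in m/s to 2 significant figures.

34 m/s

Coriolis parameter at 49°S:
f = 2Ω sin φ = 2 × 7.29×10⁻⁵ × sin 49° = 1.10×10⁻⁴ s⁻¹
Pressure gradient: |∂P/∂n| = 1300 Pa / 304000 m = 4.28×10⁻³ Pa/m
Geostrophic balance (pressure-gradient force = Coriolis force):
V_g = (1/(fρ)) |∂P/∂n| = 4.28×10⁻³ / (1.10×10⁻⁴ × 1.13) = 34.4 m/s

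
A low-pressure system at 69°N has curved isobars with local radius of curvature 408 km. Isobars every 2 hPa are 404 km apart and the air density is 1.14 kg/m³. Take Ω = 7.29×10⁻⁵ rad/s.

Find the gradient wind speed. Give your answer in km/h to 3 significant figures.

Coriolis parameter at 69°N:
f = 2Ω sin φ = 2 × 7.29×10⁻⁵ × sin 69° = 1.36×10⁻⁴ s⁻¹
Pressure gradient: |∂P/∂n| = 200 Pa / 404000 m = 4.95×10⁻⁴ Pa/m
Geostrophic speed: V_g = |∂P/∂n|/(fρ) = 4.95×10⁻⁴/(1.36×10⁻⁴ × 1.14) = 3.19 m/s
Around a low, centrifugal force acts outward with Coriolis, so pressure-gradient force balances both:
(1/ρ)|∂P/∂n| = fV + V²/R  →  V² + fR·V − fR·V_g = 0
With fR = 1.36×10⁻⁴ × 408×10³ m = 55.5 m/s:
V = [−fR + √((fR)² + 4 fR V_g)]/2 = [−55.5 + √(55.5² + 4×55.5×3.19)]/2 = 3.03 m/s
Subgeostrophic (V < V_g = 3.19 m/s), as expected around a low.
Converting: 3.03 m/s × 3.6 = 10.9 km/h

10.9 km/h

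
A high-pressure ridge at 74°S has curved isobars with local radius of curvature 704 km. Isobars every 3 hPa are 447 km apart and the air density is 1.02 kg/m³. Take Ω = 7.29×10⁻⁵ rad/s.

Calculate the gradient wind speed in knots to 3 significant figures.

9.61 knots

Coriolis parameter at 74°S:
f = 2Ω sin φ = 2 × 7.29×10⁻⁵ × sin 74° = 1.40×10⁻⁴ s⁻¹
Pressure gradient: |∂P/∂n| = 300 Pa / 447000 m = 6.71×10⁻⁴ Pa/m
Geostrophic speed: V_g = |∂P/∂n|/(fρ) = 6.71×10⁻⁴/(1.40×10⁻⁴ × 1.02) = 4.69 m/s
Around a high, pressure-gradient force acts outward with centrifugal, so Coriolis balances both:
fV = (1/ρ)|∂P/∂n| + V²/R  →  V² − fR·V + fR·V_g = 0
With fR = 1.40×10⁻⁴ × 704×10³ m = 98.7 m/s:
V = [fR − √((fR)² − 4 fR V_g)]/2 = [98.7 − √(98.7² − 4×98.7×4.69)]/2 = 4.94 m/s
Supergeostrophic (V > V_g = 4.69 m/s), as expected around a high.
Converting: 4.94 m/s × 1.944 = 9.61 knots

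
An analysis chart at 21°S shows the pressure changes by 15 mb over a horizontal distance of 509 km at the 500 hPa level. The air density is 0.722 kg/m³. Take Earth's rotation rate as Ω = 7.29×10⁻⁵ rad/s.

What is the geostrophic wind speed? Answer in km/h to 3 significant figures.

Coriolis parameter at 21°S:
f = 2Ω sin φ = 2 × 7.29×10⁻⁵ × sin 21° = 5.23×10⁻⁵ s⁻¹
Pressure gradient: |∂P/∂n| = 1500 Pa / 509000 m = 2.95×10⁻³ Pa/m
Geostrophic balance (pressure-gradient force = Coriolis force):
V_g = (1/(fρ)) |∂P/∂n| = 2.95×10⁻³ / (5.23×10⁻⁵ × 0.722) = 78.1 m/s
Converting: 78.1 m/s × 3.6 = 281 km/h

281 km/h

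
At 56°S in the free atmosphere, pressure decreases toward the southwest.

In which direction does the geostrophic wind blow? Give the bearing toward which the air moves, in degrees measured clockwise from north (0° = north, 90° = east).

The pressure-gradient force points toward the southwest (bearing 225°).
Geostrophic balance: in the Southern Hemisphere the Coriolis force deflects motion to the left, so the geostrophic wind blows 90° to the left of the pressure-gradient force (low pressure on the right).
Rotating 225° by 90° counterclockwise gives 135° — the wind blows toward the southeast.

135°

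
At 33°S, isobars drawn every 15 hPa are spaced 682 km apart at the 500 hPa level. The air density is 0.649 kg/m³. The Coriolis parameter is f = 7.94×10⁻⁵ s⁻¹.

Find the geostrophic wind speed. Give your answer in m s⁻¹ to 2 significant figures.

Pressure gradient: |∂P/∂n| = 1500 Pa / 682000 m = 2.20×10⁻³ Pa/m
Geostrophic balance (pressure-gradient force = Coriolis force):
V_g = (1/(fρ)) |∂P/∂n| = 2.20×10⁻³ / (7.94×10⁻⁵ × 0.649) = 42.7 m/s

43 m s⁻¹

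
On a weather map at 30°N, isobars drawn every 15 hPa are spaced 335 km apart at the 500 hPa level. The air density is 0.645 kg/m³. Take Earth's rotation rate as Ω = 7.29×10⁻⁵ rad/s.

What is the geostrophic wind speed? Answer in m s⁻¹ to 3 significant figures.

Coriolis parameter at 30°N:
f = 2Ω sin φ = 2 × 7.29×10⁻⁵ × sin 30° = 7.29×10⁻⁵ s⁻¹
Pressure gradient: |∂P/∂n| = 1500 Pa / 335000 m = 4.48×10⁻³ Pa/m
Geostrophic balance (pressure-gradient force = Coriolis force):
V_g = (1/(fρ)) |∂P/∂n| = 4.48×10⁻³ / (7.29×10⁻⁵ × 0.645) = 95.2 m/s

95.2 m s⁻¹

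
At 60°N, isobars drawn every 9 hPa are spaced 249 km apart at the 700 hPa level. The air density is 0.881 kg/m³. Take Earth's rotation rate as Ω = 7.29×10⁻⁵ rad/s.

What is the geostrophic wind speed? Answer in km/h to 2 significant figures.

120 km/h

Coriolis parameter at 60°N:
f = 2Ω sin φ = 2 × 7.29×10⁻⁵ × sin 60° = 1.26×10⁻⁴ s⁻¹
Pressure gradient: |∂P/∂n| = 900 Pa / 249000 m = 3.61×10⁻³ Pa/m
Geostrophic balance (pressure-gradient force = Coriolis force):
V_g = (1/(fρ)) |∂P/∂n| = 3.61×10⁻³ / (1.26×10⁻⁴ × 0.881) = 32.5 m/s
Converting: 32.5 m/s × 3.6 = 120 km/h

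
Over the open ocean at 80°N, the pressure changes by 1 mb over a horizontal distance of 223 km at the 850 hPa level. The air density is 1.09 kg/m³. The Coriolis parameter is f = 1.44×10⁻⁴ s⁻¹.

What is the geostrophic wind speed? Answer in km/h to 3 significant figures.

Pressure gradient: |∂P/∂n| = 100 Pa / 223000 m = 4.48×10⁻⁴ Pa/m
Geostrophic balance (pressure-gradient force = Coriolis force):
V_g = (1/(fρ)) |∂P/∂n| = 4.48×10⁻⁴ / (1.44×10⁻⁴ × 1.09) = 2.86 m/s
Converting: 2.86 m/s × 3.6 = 10.3 km/h

10.3 km/h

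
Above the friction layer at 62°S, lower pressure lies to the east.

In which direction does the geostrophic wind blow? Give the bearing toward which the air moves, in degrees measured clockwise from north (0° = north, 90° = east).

The pressure-gradient force points toward the east (bearing 090°).
Geostrophic balance: in the Southern Hemisphere the Coriolis force deflects motion to the left, so the geostrophic wind blows 90° to the left of the pressure-gradient force (low pressure on the right).
Rotating 090° by 90° counterclockwise gives 000° — the wind blows toward the north.

000°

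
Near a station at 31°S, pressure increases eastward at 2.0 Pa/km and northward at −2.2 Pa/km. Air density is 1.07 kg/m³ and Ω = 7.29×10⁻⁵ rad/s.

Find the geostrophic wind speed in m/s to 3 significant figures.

Coriolis parameter at 31°S:
f = 2Ω sin φ = 2 × 7.29×10⁻⁵ × sin 31° = 7.51×10⁻⁵ s⁻¹
In the Southern Hemisphere f is negative: f = −7.51×10⁻⁵ s⁻¹.
Component geostrophic relations (x east, y north):
u_g = −(1/(fρ)) ∂P/∂y,  v_g = (1/(fρ)) ∂P/∂x
u_g = −(−2.2×10⁻³)/(−7.51×10⁻⁵ × 1.07) = −27.4 m/s;  v_g = (2.0×10⁻³)/(−7.51×10⁻⁵ × 1.07) = −24.9 m/s
|V_g| = √(u_g² + v_g²) = 37.0 m/s

37.0 m/s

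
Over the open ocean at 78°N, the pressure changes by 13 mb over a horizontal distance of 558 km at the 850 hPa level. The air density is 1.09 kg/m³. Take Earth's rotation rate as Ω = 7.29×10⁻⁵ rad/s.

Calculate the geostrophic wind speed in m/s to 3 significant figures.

15.0 m/s

Coriolis parameter at 78°N:
f = 2Ω sin φ = 2 × 7.29×10⁻⁵ × sin 78° = 1.43×10⁻⁴ s⁻¹
Pressure gradient: |∂P/∂n| = 1300 Pa / 558000 m = 2.33×10⁻³ Pa/m
Geostrophic balance (pressure-gradient force = Coriolis force):
V_g = (1/(fρ)) |∂P/∂n| = 2.33×10⁻³ / (1.43×10⁻⁴ × 1.09) = 15.0 m/s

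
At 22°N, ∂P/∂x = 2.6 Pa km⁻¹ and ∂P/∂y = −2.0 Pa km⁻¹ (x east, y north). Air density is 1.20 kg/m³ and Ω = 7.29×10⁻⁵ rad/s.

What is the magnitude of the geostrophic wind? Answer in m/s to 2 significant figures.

50 m/s

Coriolis parameter at 22°N:
f = 2Ω sin φ = 2 × 7.29×10⁻⁵ × sin 22° = 5.46×10⁻⁵ s⁻¹
Component geostrophic relations (x east, y north):
u_g = −(1/(fρ)) ∂P/∂y,  v_g = (1/(fρ)) ∂P/∂x
u_g = −(−2.0×10⁻³)/(5.46×10⁻⁵ × 1.20) = 30.5 m/s;  v_g = (2.6×10⁻³)/(5.46×10⁻⁵ × 1.20) = 39.7 m/s
|V_g| = √(u_g² + v_g²) = 50.0 m/s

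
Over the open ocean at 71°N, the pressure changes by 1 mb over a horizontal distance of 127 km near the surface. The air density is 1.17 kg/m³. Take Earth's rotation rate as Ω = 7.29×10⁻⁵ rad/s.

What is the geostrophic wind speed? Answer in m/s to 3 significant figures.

Coriolis parameter at 71°N:
f = 2Ω sin φ = 2 × 7.29×10⁻⁵ × sin 71° = 1.38×10⁻⁴ s⁻¹
Pressure gradient: |∂P/∂n| = 100 Pa / 127000 m = 7.87×10⁻⁴ Pa/m
Geostrophic balance (pressure-gradient force = Coriolis force):
V_g = (1/(fρ)) |∂P/∂n| = 7.87×10⁻⁴ / (1.38×10⁻⁴ × 1.17) = 4.88 m/s

4.88 m/s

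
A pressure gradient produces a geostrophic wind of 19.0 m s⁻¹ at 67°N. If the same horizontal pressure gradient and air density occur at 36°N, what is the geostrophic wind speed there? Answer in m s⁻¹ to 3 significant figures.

29.8 m s⁻¹

With the same pressure gradient and density, V_g ∝ 1/f ∝ 1/sin φ.
V₂ = V₁ · sin φ₁ / sin φ₂ = 19.0 × sin 67° / sin 36°
V₂ = 19.0 × 0.9205/0.5878 = 29.8 m s⁻¹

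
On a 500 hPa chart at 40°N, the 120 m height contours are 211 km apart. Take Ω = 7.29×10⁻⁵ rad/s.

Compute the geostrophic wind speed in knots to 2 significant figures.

Coriolis parameter at 40°N:
f = 2Ω sin φ = 2 × 7.29×10⁻⁵ × sin 40° = 9.37×10⁻⁵ s⁻¹
Height gradient: |∂Z/∂n| = 120 m / 211000 m = 5.69×10⁻⁴
On a pressure surface, geostrophic balance gives V_g = (g/f)|∂Z/∂n|:
V_g = 9.81 × 5.69×10⁻⁴ / 9.37×10⁻⁵ = 59.5 m/s
Converting: 59.5 m/s × 1.944 = 120 knots

120 knots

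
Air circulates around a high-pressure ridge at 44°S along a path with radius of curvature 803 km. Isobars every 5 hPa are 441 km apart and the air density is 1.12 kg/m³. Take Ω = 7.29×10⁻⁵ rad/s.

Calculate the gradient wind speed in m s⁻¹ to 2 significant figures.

Coriolis parameter at 44°S:
f = 2Ω sin φ = 2 × 7.29×10⁻⁵ × sin 44° = 1.01×10⁻⁴ s⁻¹
Pressure gradient: |∂P/∂n| = 500 Pa / 441000 m = 1.13×10⁻³ Pa/m
Geostrophic speed: V_g = |∂P/∂n|/(fρ) = 1.13×10⁻³/(1.01×10⁻⁴ × 1.12) = 10.00 m/s
Around a high, pressure-gradient force acts outward with centrifugal, so Coriolis balances both:
fV = (1/ρ)|∂P/∂n| + V²/R  →  V² − fR·V + fR·V_g = 0
With fR = 1.01×10⁻⁴ × 803×10³ m = 81.3 m/s:
V = [fR − √((fR)² − 4 fR V_g)]/2 = [81.3 − √(81.3² − 4×81.3×10)]/2 = 11.7 m/s
Supergeostrophic (V > V_g = 10 m/s), as expected around a high.

12 m s⁻¹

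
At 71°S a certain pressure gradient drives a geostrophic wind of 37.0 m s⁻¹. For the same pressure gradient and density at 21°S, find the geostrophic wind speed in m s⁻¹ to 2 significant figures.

98 m s⁻¹

With the same pressure gradient and density, V_g ∝ 1/f ∝ 1/sin φ.
V₂ = V₁ · sin φ₁ / sin φ₂ = 37.0 × sin 71° / sin 21°
V₂ = 37.0 × 0.9455/0.3584 = 98 m s⁻¹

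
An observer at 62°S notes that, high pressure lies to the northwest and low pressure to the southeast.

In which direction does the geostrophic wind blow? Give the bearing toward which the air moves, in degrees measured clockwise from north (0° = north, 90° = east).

The pressure-gradient force points toward the southeast (bearing 135°).
Geostrophic balance: in the Southern Hemisphere the Coriolis force deflects motion to the left, so the geostrophic wind blows 90° to the left of the pressure-gradient force (low pressure on the right).
Rotating 135° by 90° counterclockwise gives 045° — the wind blows toward the northeast.

045°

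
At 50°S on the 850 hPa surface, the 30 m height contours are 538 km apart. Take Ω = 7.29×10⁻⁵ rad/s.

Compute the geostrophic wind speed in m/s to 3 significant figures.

4.90 m/s

Coriolis parameter at 50°S:
f = 2Ω sin φ = 2 × 7.29×10⁻⁵ × sin 50° = 1.12×10⁻⁴ s⁻¹
Height gradient: |∂Z/∂n| = 30 m / 538000 m = 5.58×10⁻⁵
On a pressure surface, geostrophic balance gives V_g = (g/f)|∂Z/∂n|:
V_g = 9.81 × 5.58×10⁻⁵ / 1.12×10⁻⁴ = 4.90 m/s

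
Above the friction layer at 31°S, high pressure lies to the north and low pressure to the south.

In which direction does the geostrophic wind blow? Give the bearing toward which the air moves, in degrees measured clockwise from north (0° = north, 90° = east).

The pressure-gradient force points toward the south (bearing 180°).
Geostrophic balance: in the Southern Hemisphere the Coriolis force deflects motion to the left, so the geostrophic wind blows 90° to the left of the pressure-gradient force (low pressure on the right).
Rotating 180° by 90° counterclockwise gives 090° — the wind blows toward the east.

090°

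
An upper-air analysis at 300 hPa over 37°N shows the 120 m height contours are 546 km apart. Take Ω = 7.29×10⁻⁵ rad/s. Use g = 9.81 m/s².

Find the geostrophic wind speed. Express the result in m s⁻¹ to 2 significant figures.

Coriolis parameter at 37°N:
f = 2Ω sin φ = 2 × 7.29×10⁻⁵ × sin 37° = 8.77×10⁻⁵ s⁻¹
Height gradient: |∂Z/∂n| = 120 m / 546000 m = 2.20×10⁻⁴
On a pressure surface, geostrophic balance gives V_g = (g/f)|∂Z/∂n|:
V_g = 9.81 × 2.20×10⁻⁴ / 8.77×10⁻⁵ = 24.6 m/s

25 m s⁻¹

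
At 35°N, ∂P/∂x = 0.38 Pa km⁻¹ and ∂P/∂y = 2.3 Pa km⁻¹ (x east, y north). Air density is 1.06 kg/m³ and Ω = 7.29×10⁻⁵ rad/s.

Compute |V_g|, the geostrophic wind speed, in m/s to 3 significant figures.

Coriolis parameter at 35°N:
f = 2Ω sin φ = 2 × 7.29×10⁻⁵ × sin 35° = 8.36×10⁻⁵ s⁻¹
Component geostrophic relations (x east, y north):
u_g = −(1/(fρ)) ∂P/∂y,  v_g = (1/(fρ)) ∂P/∂x
u_g = −(2.3×10⁻³)/(8.36×10⁻⁵ × 1.06) = −25.9 m/s;  v_g = (0.38×10⁻³)/(8.36×10⁻⁵ × 1.06) = 4.29 m/s
|V_g| = √(u_g² + v_g²) = 26.3 m/s

26.3 m/s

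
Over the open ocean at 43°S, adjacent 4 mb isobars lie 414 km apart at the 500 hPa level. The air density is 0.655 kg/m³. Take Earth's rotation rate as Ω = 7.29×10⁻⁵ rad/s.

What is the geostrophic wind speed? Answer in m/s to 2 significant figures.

15 m/s

Coriolis parameter at 43°S:
f = 2Ω sin φ = 2 × 7.29×10⁻⁵ × sin 43° = 9.94×10⁻⁵ s⁻¹
Pressure gradient: |∂P/∂n| = 400 Pa / 414000 m = 9.66×10⁻⁴ Pa/m
Geostrophic balance (pressure-gradient force = Coriolis force):
V_g = (1/(fρ)) |∂P/∂n| = 9.66×10⁻⁴ / (9.94×10⁻⁵ × 0.655) = 14.8 m/s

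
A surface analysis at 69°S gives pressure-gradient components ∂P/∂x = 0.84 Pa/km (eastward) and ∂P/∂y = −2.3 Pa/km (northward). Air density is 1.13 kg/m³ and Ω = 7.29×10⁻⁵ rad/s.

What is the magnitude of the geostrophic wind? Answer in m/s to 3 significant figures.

15.9 m/s

Coriolis parameter at 69°S:
f = 2Ω sin φ = 2 × 7.29×10⁻⁵ × sin 69° = 1.36×10⁻⁴ s⁻¹
In the Southern Hemisphere f is negative: f = −1.36×10⁻⁴ s⁻¹.
Component geostrophic relations (x east, y north):
u_g = −(1/(fρ)) ∂P/∂y,  v_g = (1/(fρ)) ∂P/∂x
u_g = −(−2.3×10⁻³)/(−1.36×10⁻⁴ × 1.13) = −15.0 m/s;  v_g = (0.84×10⁻³)/(−1.36×10⁻⁴ × 1.13) = −5.46 m/s
|V_g| = √(u_g² + v_g²) = 15.9 m/s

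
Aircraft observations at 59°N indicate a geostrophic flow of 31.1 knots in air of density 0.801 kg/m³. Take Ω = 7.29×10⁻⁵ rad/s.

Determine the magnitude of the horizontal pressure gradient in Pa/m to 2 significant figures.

Coriolis parameter at 59°N:
f = 2Ω sin φ = 2 × 7.29×10⁻⁵ × sin 59° = 1.25×10⁻⁴ s⁻¹
Wind speed in SI: 31.1 knots = 16.0 m/s
Geostrophic balance rearranged: |∂P/∂n| = f ρ V_g
|∂P/∂n| = 1.25×10⁻⁴ × 0.801 × 16.0 = 1.60×10⁻³ Pa/m

1.6×10⁻³ Pa/m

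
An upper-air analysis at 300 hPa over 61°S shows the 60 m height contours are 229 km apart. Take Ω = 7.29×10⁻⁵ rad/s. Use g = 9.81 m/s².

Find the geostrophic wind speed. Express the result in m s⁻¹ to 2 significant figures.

Coriolis parameter at 61°S:
f = 2Ω sin φ = 2 × 7.29×10⁻⁵ × sin 61° = 1.28×10⁻⁴ s⁻¹
Height gradient: |∂Z/∂n| = 60 m / 229000 m = 2.62×10⁻⁴
On a pressure surface, geostrophic balance gives V_g = (g/f)|∂Z/∂n|:
V_g = 9.81 × 2.62×10⁻⁴ / 1.28×10⁻⁴ = 20.2 m/s

20 m s⁻¹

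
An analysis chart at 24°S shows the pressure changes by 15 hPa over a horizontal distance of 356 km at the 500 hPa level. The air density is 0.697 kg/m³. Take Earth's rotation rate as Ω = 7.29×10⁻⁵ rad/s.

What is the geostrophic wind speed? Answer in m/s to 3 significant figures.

Coriolis parameter at 24°S:
f = 2Ω sin φ = 2 × 7.29×10⁻⁵ × sin 24° = 5.93×10⁻⁵ s⁻¹
Pressure gradient: |∂P/∂n| = 1500 Pa / 356000 m = 4.21×10⁻³ Pa/m
Geostrophic balance (pressure-gradient force = Coriolis force):
V_g = (1/(fρ)) |∂P/∂n| = 4.21×10⁻³ / (5.93×10⁻⁵ × 0.697) = 102 m/s

102 m/s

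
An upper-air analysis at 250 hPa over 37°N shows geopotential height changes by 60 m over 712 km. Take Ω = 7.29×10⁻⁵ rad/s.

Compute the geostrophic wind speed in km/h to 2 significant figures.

34 km/h

Coriolis parameter at 37°N:
f = 2Ω sin φ = 2 × 7.29×10⁻⁵ × sin 37° = 8.77×10⁻⁵ s⁻¹
Height gradient: |∂Z/∂n| = 60 m / 712000 m = 8.43×10⁻⁵
On a pressure surface, geostrophic balance gives V_g = (g/f)|∂Z/∂n|:
V_g = 9.81 × 8.43×10⁻⁵ / 8.77×10⁻⁵ = 9.42 m/s
Converting: 9.42 m/s × 3.6 = 34 km/h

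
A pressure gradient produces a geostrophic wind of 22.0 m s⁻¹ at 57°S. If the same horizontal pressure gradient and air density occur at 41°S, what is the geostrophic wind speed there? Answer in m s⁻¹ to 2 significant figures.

With the same pressure gradient and density, V_g ∝ 1/f ∝ 1/sin φ.
V₂ = V₁ · sin φ₁ / sin φ₂ = 22.0 × sin 57° / sin 41°
V₂ = 22.0 × 0.8387/0.6561 = 28 m s⁻¹

28 m s⁻¹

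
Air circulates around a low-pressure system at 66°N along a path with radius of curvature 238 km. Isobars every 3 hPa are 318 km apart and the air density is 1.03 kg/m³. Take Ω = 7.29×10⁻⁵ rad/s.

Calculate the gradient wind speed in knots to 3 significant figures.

Coriolis parameter at 66°N:
f = 2Ω sin φ = 2 × 7.29×10⁻⁵ × sin 66° = 1.33×10⁻⁴ s⁻¹
Pressure gradient: |∂P/∂n| = 300 Pa / 318000 m = 9.43×10⁻⁴ Pa/m
Geostrophic speed: V_g = |∂P/∂n|/(fρ) = 9.43×10⁻⁴/(1.33×10⁻⁴ × 1.03) = 6.88 m/s
Around a low, centrifugal force acts outward with Coriolis, so pressure-gradient force balances both:
(1/ρ)|∂P/∂n| = fV + V²/R  →  V² + fR·V − fR·V_g = 0
With fR = 1.33×10⁻⁴ × 238×10³ m = 31.7 m/s:
V = [−fR + √((fR)² + 4 fR V_g)]/2 = [−31.7 + √(31.7² + 4×31.7×6.88)]/2 = 5.81 m/s
Subgeostrophic (V < V_g = 6.88 m/s), as expected around a low.
Converting: 5.81 m/s × 1.944 = 11.3 knots

11.3 knots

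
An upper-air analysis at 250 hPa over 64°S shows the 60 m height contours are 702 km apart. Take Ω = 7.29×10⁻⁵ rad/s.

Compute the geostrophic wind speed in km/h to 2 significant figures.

23 km/h

Coriolis parameter at 64°S:
f = 2Ω sin φ = 2 × 7.29×10⁻⁵ × sin 64° = 1.31×10⁻⁴ s⁻¹
Height gradient: |∂Z/∂n| = 60 m / 702000 m = 8.55×10⁻⁵
On a pressure surface, geostrophic balance gives V_g = (g/f)|∂Z/∂n|:
V_g = 9.81 × 8.55×10⁻⁵ / 1.31×10⁻⁴ = 6.40 m/s
Converting: 6.40 m/s × 3.6 = 23 km/h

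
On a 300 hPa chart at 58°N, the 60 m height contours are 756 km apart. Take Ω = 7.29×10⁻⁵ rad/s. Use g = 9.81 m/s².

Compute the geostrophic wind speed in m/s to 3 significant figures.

6.30 m/s

Coriolis parameter at 58°N:
f = 2Ω sin φ = 2 × 7.29×10⁻⁵ × sin 58° = 1.24×10⁻⁴ s⁻¹
Height gradient: |∂Z/∂n| = 60 m / 756000 m = 7.94×10⁻⁵
On a pressure surface, geostrophic balance gives V_g = (g/f)|∂Z/∂n|:
V_g = 9.81 × 7.94×10⁻⁵ / 1.24×10⁻⁴ = 6.30 m/s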